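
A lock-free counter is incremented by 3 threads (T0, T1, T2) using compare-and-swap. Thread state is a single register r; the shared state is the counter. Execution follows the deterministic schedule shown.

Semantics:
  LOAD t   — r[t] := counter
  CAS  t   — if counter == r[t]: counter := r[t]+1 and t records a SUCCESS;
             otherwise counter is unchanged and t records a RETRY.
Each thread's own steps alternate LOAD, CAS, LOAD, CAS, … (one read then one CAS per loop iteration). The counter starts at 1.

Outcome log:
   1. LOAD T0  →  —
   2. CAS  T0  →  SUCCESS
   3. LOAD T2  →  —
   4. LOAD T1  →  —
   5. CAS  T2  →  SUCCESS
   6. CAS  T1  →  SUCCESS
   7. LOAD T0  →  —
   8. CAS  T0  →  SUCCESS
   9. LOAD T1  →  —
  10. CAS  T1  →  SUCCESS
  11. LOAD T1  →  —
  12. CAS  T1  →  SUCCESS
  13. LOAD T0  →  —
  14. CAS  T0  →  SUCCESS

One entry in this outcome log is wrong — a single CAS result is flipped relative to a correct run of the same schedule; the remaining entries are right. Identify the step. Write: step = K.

step = 6

Reference trace:
step 1: T0 LOAD ⇒ load; ctr=1 reg=1
step 2: T0 CAS ⇒ ok; ctr=2 reg=1
step 3: T2 LOAD ⇒ load; ctr=2 reg=2
step 4: T1 LOAD ⇒ load; ctr=2 reg=2
step 5: T2 CAS ⇒ ok; ctr=3 reg=2
step 6: T1 CAS ⇒ retry; ctr=3 reg=2
step 7: T0 LOAD ⇒ load; ctr=3 reg=3
step 8: T0 CAS ⇒ ok; ctr=4 reg=3
step 9: T1 LOAD ⇒ load; ctr=4 reg=4
step 10: T1 CAS ⇒ ok; ctr=5 reg=4
step 11: T1 LOAD ⇒ load; ctr=5 reg=5
step 12: T1 CAS ⇒ ok; ctr=6 reg=5
step 13: T0 LOAD ⇒ load; ctr=6 reg=6
step 14: T0 CAS ⇒ ok; ctr=7 reg=6
Log disagrees first at step 6.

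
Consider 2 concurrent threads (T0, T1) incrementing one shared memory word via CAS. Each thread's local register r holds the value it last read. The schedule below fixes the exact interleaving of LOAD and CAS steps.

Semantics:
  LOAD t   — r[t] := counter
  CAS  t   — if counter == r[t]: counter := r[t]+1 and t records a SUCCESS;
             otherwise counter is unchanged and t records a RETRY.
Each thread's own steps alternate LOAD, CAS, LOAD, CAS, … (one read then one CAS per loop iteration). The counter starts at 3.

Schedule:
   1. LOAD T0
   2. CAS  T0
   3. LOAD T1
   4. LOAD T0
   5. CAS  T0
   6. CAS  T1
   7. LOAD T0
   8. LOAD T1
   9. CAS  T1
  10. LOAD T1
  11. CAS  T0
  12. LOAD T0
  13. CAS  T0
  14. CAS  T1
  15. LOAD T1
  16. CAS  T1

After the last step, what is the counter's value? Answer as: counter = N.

#1 T0 reads 3
#2 T0 CAS(3→4) writes; counter now 4
#3 T1 reads 4
#4 T0 reads 4
#5 T0 CAS(4→5) writes; counter now 5
#6 T1 CAS(4→5) fails; counter now 5
#7 T0 reads 5
#8 T1 reads 5
#9 T1 CAS(5→6) writes; counter now 6
#10 T1 reads 6
#11 T0 CAS(5→6) fails; counter now 6
#12 T0 reads 6
#13 T0 CAS(6→7) writes; counter now 7
#14 T1 CAS(6→7) fails; counter now 7
#15 T1 reads 7
#16 T1 CAS(7→8) writes; counter now 8

counter = 8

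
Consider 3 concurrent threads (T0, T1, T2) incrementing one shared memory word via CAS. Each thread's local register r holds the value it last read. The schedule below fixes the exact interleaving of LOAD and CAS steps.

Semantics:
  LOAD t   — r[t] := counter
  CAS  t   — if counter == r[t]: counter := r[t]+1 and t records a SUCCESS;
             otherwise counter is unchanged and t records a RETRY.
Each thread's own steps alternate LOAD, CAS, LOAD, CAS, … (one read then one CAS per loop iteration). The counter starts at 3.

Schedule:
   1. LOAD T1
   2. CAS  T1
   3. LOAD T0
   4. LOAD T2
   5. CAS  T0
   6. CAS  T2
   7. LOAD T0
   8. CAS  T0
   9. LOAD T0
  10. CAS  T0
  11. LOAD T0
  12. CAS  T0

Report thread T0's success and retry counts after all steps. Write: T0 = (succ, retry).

T0 = (4, 0)

   1) LOAD T1:  M=3  r_T1=3
   2) CAS  T1:  M=4  r_T1=3 ✓
   3) LOAD T0:  M=4  r_T0=4
   4) LOAD T2:  M=4  r_T2=4
   5) CAS  T0:  M=5  r_T0=4 ✓
   6) CAS  T2:  M=5  r_T2=4 ✗
   7) LOAD T0:  M=5  r_T0=5
   8) CAS  T0:  M=6  r_T0=5 ✓
   9) LOAD T0:  M=6  r_T0=6
  10) CAS  T0:  M=7  r_T0=6 ✓
  11) LOAD T0:  M=7  r_T0=7
  12) CAS  T0:  M=8  r_T0=7 ✓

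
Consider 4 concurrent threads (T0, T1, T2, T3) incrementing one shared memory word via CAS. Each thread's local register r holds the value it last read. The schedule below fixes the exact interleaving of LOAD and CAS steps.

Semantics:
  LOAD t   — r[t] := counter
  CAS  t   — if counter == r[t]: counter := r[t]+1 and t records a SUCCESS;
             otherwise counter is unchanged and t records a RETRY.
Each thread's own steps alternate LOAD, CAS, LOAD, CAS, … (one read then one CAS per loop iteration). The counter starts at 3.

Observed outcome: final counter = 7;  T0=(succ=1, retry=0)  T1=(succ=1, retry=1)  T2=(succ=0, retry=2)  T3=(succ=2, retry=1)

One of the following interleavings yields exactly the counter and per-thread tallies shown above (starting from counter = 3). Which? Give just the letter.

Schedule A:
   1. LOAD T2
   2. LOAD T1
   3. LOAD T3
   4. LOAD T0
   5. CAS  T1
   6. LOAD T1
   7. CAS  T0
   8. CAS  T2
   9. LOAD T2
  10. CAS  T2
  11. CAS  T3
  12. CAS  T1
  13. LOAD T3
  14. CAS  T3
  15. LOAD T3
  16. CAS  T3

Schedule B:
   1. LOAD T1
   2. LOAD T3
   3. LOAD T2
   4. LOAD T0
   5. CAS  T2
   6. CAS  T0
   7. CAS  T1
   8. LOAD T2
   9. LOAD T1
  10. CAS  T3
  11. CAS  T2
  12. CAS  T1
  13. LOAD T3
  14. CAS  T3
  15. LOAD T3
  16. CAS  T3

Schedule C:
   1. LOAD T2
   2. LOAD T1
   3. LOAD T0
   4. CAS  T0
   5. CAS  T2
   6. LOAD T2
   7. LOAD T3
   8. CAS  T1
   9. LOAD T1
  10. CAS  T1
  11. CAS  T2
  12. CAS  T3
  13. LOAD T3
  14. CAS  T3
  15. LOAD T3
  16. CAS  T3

Run C:
1. LOAD T2 → mem=3 r[T2]=3 [LOAD]
2. LOAD T1 → mem=3 r[T1]=3 [LOAD]
3. LOAD T0 → mem=3 r[T0]=3 [LOAD]
4. CAS T0 → mem=4 r[T0]=3 [OK]
5. CAS T2 → mem=4 r[T2]=3 [RETRY]
6. LOAD T2 → mem=4 r[T2]=4 [LOAD]
7. LOAD T3 → mem=4 r[T3]=4 [LOAD]
8. CAS T1 → mem=4 r[T1]=3 [RETRY]
9. LOAD T1 → mem=4 r[T1]=4 [LOAD]
10. CAS T1 → mem=5 r[T1]=4 [OK]
11. CAS T2 → mem=5 r[T2]=4 [RETRY]
12. CAS T3 → mem=5 r[T3]=4 [RETRY]
13. LOAD T3 → mem=5 r[T3]=5 [LOAD]
14. CAS T3 → mem=6 r[T3]=5 [OK]
15. LOAD T3 → mem=6 r[T3]=6 [LOAD]
16. CAS T3 → mem=7 r[T3]=6 [OK]

C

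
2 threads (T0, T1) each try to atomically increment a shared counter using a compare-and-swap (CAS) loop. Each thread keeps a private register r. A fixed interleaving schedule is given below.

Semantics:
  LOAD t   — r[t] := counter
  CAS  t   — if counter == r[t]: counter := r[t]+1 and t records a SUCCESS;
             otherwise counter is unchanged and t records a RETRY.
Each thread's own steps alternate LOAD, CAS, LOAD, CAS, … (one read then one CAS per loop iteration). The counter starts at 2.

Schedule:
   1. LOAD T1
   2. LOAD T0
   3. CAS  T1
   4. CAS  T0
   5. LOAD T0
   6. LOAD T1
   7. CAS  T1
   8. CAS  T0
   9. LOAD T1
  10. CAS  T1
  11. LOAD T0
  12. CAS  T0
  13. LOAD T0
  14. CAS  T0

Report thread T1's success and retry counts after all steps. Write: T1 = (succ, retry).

T1 = (3, 0)

#1 T1 reads 2
#2 T0 reads 2
#3 T1 CAS(2→3) writes; counter now 3
#4 T0 CAS(2→3) fails; counter now 3
#5 T0 reads 3
#6 T1 reads 3
#7 T1 CAS(3→4) writes; counter now 4
#8 T0 CAS(3→4) fails; counter now 4
#9 T1 reads 4
#10 T1 CAS(4→5) writes; counter now 5
#11 T0 reads 5
#12 T0 CAS(5→6) writes; counter now 6
#13 T0 reads 6
#14 T0 CAS(6→7) writes; counter now 7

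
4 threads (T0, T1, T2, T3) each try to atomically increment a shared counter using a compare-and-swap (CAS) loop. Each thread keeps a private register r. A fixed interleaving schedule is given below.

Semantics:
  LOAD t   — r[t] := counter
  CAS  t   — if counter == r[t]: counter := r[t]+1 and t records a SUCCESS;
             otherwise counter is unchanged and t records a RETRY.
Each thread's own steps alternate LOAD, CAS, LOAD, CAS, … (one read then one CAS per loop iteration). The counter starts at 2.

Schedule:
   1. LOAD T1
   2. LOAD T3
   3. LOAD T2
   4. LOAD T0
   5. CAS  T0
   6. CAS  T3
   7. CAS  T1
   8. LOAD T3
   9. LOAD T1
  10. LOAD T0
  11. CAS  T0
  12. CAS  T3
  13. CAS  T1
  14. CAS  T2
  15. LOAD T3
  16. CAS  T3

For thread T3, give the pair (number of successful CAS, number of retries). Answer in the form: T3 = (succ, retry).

#1 T1 reads 2
#2 T3 reads 2
#3 T2 reads 2
#4 T0 reads 2
#5 T0 CAS(2→3) writes; counter now 3
#6 T3 CAS(2→3) fails; counter now 3
#7 T1 CAS(2→3) fails; counter now 3
#8 T3 reads 3
#9 T1 reads 3
#10 T0 reads 3
#11 T0 CAS(3→4) writes; counter now 4
#12 T3 CAS(3→4) fails; counter now 4
#13 T1 CAS(3→4) fails; counter now 4
#14 T2 CAS(2→3) fails; counter now 4
#15 T3 reads 4
#16 T3 CAS(4→5) writes; counter now 5

T3 = (1, 2)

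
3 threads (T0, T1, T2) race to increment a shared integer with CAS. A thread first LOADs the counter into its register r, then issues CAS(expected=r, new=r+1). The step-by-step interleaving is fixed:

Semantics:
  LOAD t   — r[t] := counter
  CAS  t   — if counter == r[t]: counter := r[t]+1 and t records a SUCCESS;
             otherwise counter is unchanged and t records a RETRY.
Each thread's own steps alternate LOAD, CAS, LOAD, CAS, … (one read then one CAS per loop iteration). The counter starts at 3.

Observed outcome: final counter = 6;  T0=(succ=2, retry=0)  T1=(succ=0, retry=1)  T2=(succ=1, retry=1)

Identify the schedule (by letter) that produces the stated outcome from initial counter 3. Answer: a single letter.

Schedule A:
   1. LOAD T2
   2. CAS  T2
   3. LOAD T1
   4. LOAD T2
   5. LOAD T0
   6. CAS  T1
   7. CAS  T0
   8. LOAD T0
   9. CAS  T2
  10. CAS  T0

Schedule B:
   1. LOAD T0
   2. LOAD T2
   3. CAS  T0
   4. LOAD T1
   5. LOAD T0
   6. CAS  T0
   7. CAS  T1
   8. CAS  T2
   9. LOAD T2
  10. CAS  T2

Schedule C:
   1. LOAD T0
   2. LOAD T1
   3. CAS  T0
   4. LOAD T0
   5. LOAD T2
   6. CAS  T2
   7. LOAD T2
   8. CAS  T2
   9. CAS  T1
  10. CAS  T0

Run B:
1. LOAD T0 → mem=3 r[T0]=3 [LOAD]
2. LOAD T2 → mem=3 r[T2]=3 [LOAD]
3. CAS T0 → mem=4 r[T0]=3 [OK]
4. LOAD T1 → mem=4 r[T1]=4 [LOAD]
5. LOAD T0 → mem=4 r[T0]=4 [LOAD]
6. CAS T0 → mem=5 r[T0]=4 [OK]
7. CAS T1 → mem=5 r[T1]=4 [RETRY]
8. CAS T2 → mem=5 r[T2]=3 [RETRY]
9. LOAD T2 → mem=5 r[T2]=5 [LOAD]
10. CAS T2 → mem=6 r[T2]=5 [OK]

B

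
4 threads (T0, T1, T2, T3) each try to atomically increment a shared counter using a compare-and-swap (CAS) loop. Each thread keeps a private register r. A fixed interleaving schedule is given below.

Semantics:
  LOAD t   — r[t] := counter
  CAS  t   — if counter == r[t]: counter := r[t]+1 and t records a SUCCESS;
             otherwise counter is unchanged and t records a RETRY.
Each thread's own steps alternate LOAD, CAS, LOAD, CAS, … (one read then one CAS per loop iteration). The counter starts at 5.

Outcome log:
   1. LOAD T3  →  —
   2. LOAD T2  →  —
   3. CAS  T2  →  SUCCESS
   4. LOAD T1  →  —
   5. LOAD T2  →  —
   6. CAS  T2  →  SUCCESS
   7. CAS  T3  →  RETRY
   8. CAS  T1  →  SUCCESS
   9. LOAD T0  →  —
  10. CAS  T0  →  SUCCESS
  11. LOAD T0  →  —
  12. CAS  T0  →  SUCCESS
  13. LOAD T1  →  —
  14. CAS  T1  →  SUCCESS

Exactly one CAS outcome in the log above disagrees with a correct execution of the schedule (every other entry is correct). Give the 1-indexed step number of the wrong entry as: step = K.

Reference trace:
step 1: T3 LOAD ⇒ load; ctr=5 reg=5
step 2: T2 LOAD ⇒ load; ctr=5 reg=5
step 3: T2 CAS ⇒ ok; ctr=6 reg=5
step 4: T1 LOAD ⇒ load; ctr=6 reg=6
step 5: T2 LOAD ⇒ load; ctr=6 reg=6
step 6: T2 CAS ⇒ ok; ctr=7 reg=6
step 7: T3 CAS ⇒ retry; ctr=7 reg=5
step 8: T1 CAS ⇒ retry; ctr=7 reg=6
step 9: T0 LOAD ⇒ load; ctr=7 reg=7
step 10: T0 CAS ⇒ ok; ctr=8 reg=7
step 11: T0 LOAD ⇒ load; ctr=8 reg=8
step 12: T0 CAS ⇒ ok; ctr=9 reg=8
step 13: T1 LOAD ⇒ load; ctr=9 reg=9
step 14: T1 CAS ⇒ ok; ctr=10 reg=9
Log disagrees first at step 8.

step = 8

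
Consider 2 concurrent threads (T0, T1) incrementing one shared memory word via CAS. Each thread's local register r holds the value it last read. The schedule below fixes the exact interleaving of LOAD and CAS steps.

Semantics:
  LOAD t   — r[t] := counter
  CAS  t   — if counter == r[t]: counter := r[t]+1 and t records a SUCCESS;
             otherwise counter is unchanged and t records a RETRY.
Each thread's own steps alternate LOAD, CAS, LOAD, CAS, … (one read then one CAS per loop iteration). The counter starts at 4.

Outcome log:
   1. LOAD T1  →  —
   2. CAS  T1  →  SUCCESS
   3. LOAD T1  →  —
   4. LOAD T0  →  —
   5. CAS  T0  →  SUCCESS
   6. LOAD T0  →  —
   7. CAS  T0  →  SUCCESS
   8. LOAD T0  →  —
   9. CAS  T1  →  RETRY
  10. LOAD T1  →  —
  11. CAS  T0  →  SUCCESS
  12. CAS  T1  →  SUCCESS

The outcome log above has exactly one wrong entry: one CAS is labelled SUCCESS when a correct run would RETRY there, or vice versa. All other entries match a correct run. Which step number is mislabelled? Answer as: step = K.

Reference trace:
step 1: T1 LOAD ⇒ load; ctr=4 reg=4
step 2: T1 CAS ⇒ ok; ctr=5 reg=4
step 3: T1 LOAD ⇒ load; ctr=5 reg=5
step 4: T0 LOAD ⇒ load; ctr=5 reg=5
step 5: T0 CAS ⇒ ok; ctr=6 reg=5
step 6: T0 LOAD ⇒ load; ctr=6 reg=6
step 7: T0 CAS ⇒ ok; ctr=7 reg=6
step 8: T0 LOAD ⇒ load; ctr=7 reg=7
step 9: T1 CAS ⇒ retry; ctr=7 reg=5
step 10: T1 LOAD ⇒ load; ctr=7 reg=7
step 11: T0 CAS ⇒ ok; ctr=8 reg=7
step 12: T1 CAS ⇒ retry; ctr=8 reg=7
Log disagrees first at step 12.

step = 12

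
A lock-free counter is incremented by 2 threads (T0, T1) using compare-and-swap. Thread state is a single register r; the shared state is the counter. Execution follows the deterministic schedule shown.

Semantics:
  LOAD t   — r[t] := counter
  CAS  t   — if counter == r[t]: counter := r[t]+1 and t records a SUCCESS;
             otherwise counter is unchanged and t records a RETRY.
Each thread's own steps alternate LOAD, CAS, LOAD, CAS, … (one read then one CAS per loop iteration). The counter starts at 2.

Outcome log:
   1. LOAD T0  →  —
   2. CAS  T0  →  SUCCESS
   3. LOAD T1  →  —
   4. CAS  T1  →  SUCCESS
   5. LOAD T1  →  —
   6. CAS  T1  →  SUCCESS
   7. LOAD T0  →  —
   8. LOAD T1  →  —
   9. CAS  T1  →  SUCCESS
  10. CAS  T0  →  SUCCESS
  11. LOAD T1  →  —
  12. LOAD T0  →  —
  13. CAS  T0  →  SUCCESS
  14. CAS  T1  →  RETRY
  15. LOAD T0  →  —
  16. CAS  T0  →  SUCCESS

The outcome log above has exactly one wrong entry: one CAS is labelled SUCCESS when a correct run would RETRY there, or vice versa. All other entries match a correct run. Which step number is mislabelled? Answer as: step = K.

step = 10

Reference trace:
   1) LOAD T0:  M=2  r_T0=2
   2) CAS  T0:  M=3  r_T0=2 ✓
   3) LOAD T1:  M=3  r_T1=3
   4) CAS  T1:  M=4  r_T1=3 ✓
   5) LOAD T1:  M=4  r_T1=4
   6) CAS  T1:  M=5  r_T1=4 ✓
   7) LOAD T0:  M=5  r_T0=5
   8) LOAD T1:  M=5  r_T1=5
   9) CAS  T1:  M=6  r_T1=5 ✓
  10) CAS  T0:  M=6  r_T0=5 ✗
  11) LOAD T1:  M=6  r_T1=6
  12) LOAD T0:  M=6  r_T0=6
  13) CAS  T0:  M=7  r_T0=6 ✓
  14) CAS  T1:  M=7  r_T1=6 ✗
  15) LOAD T0:  M=7  r_T0=7
  16) CAS  T0:  M=8  r_T0=7 ✓
Log disagrees first at step 10.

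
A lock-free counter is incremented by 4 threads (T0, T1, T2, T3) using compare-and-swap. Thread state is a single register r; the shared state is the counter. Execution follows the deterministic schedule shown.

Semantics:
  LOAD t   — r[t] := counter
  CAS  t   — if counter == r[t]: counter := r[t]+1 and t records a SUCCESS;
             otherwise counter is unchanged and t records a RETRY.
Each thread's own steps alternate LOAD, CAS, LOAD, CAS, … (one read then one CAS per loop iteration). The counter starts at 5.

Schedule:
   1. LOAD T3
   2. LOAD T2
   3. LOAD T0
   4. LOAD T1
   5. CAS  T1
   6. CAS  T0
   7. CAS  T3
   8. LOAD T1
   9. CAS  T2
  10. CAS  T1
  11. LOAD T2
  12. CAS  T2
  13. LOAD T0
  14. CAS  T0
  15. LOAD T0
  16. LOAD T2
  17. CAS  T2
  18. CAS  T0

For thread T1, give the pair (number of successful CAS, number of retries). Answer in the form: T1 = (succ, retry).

#1 T3 reads 5
#2 T2 reads 5
#3 T0 reads 5
#4 T1 reads 5
#5 T1 CAS(5→6) writes; counter now 6
#6 T0 CAS(5→6) fails; counter now 6
#7 T3 CAS(5→6) fails; counter now 6
#8 T1 reads 6
#9 T2 CAS(5→6) fails; counter now 6
#10 T1 CAS(6→7) writes; counter now 7
#11 T2 reads 7
#12 T2 CAS(7→8) writes; counter now 8
#13 T0 reads 8
#14 T0 CAS(8→9) writes; counter now 9
#15 T0 reads 9
#16 T2 reads 9
#17 T2 CAS(9→10) writes; counter now 10
#18 T0 CAS(9→10) fails; counter now 10

T1 = (2, 0)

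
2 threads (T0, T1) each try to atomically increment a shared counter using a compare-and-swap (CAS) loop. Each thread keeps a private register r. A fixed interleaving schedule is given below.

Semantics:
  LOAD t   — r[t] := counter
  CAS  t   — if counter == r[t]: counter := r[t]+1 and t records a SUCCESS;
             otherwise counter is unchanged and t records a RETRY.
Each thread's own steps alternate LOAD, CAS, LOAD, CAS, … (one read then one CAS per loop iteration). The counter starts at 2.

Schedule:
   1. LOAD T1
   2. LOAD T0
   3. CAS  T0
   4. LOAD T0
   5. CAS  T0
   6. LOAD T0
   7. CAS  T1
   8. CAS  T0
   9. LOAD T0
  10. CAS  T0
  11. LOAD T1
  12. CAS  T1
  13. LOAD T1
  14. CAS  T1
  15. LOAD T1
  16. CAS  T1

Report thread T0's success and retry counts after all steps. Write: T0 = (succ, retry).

   1) LOAD T1:  M=2  r_T1=2
   2) LOAD T0:  M=2  r_T0=2
   3) CAS  T0:  M=3  r_T0=2 ✓
   4) LOAD T0:  M=3  r_T0=3
   5) CAS  T0:  M=4  r_T0=3 ✓
   6) LOAD T0:  M=4  r_T0=4
   7) CAS  T1:  M=4  r_T1=2 ✗
   8) CAS  T0:  M=5  r_T0=4 ✓
   9) LOAD T0:  M=5  r_T0=5
  10) CAS  T0:  M=6  r_T0=5 ✓
  11) LOAD T1:  M=6  r_T1=6
  12) CAS  T1:  M=7  r_T1=6 ✓
  13) LOAD T1:  M=7  r_T1=7
  14) CAS  T1:  M=8  r_T1=7 ✓
  15) LOAD T1:  M=8  r_T1=8
  16) CAS  T1:  M=9  r_T1=8 ✓

T0 = (4, 0)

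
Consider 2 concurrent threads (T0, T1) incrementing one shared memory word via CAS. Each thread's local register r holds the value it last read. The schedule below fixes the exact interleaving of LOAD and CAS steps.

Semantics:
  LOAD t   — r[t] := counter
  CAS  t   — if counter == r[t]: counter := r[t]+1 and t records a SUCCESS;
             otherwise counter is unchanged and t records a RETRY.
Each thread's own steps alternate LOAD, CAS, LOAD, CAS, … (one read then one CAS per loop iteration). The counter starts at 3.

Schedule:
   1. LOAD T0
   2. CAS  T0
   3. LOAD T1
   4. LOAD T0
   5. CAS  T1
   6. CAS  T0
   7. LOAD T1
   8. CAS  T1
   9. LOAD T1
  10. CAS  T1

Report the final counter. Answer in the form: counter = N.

counter = 7

1. LOAD T0 → mem=3 r[T0]=3 [LOAD]
2. CAS T0 → mem=4 r[T0]=3 [OK]
3. LOAD T1 → mem=4 r[T1]=4 [LOAD]
4. LOAD T0 → mem=4 r[T0]=4 [LOAD]
5. CAS T1 → mem=5 r[T1]=4 [OK]
6. CAS T0 → mem=5 r[T0]=4 [RETRY]
7. LOAD T1 → mem=5 r[T1]=5 [LOAD]
8. CAS T1 → mem=6 r[T1]=5 [OK]
9. LOAD T1 → mem=6 r[T1]=6 [LOAD]
10. CAS T1 → mem=7 r[T1]=6 [OK]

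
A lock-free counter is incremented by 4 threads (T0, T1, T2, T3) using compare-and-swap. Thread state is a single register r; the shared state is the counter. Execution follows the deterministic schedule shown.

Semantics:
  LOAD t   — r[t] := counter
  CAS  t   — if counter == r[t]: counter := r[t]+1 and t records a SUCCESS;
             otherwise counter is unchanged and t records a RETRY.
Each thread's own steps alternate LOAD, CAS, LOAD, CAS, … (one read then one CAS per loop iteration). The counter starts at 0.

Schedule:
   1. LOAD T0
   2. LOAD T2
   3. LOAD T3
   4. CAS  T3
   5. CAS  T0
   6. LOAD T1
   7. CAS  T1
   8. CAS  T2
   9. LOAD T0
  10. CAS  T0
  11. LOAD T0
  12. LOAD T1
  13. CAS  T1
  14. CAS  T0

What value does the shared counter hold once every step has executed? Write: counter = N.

step 1: T0 LOAD ⇒ load; ctr=0 reg=0
step 2: T2 LOAD ⇒ load; ctr=0 reg=0
step 3: T3 LOAD ⇒ load; ctr=0 reg=0
step 4: T3 CAS ⇒ ok; ctr=1 reg=0
step 5: T0 CAS ⇒ retry; ctr=1 reg=0
step 6: T1 LOAD ⇒ load; ctr=1 reg=1
step 7: T1 CAS ⇒ ok; ctr=2 reg=1
step 8: T2 CAS ⇒ retry; ctr=2 reg=0
step 9: T0 LOAD ⇒ load; ctr=2 reg=2
step 10: T0 CAS ⇒ ok; ctr=3 reg=2
step 11: T0 LOAD ⇒ load; ctr=3 reg=3
step 12: T1 LOAD ⇒ load; ctr=3 reg=3
step 13: T1 CAS ⇒ ok; ctr=4 reg=3
step 14: T0 CAS ⇒ retry; ctr=4 reg=3

counter = 4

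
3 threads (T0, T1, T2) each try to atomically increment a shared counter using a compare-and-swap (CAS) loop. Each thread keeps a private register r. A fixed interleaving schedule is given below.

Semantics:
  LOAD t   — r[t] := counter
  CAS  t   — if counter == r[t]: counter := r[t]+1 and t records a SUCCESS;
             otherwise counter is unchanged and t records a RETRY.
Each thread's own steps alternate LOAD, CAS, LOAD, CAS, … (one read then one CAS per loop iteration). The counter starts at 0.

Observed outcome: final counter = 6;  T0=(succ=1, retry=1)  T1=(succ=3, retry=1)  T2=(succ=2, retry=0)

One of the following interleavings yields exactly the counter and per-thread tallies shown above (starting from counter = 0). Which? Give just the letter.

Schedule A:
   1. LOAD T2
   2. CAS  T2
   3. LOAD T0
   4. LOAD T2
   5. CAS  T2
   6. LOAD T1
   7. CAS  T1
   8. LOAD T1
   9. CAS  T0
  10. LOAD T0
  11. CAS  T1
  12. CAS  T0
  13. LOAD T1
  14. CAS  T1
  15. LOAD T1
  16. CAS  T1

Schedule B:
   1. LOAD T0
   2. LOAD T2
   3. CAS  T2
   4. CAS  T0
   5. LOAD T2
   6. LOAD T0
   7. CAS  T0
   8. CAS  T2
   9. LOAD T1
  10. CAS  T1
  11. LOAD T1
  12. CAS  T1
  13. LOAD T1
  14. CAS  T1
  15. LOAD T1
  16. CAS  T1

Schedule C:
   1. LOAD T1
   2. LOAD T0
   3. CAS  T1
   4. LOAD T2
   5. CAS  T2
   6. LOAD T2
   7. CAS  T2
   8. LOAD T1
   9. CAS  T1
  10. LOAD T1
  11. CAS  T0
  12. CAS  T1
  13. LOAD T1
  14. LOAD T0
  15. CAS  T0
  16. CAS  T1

Tracing schedule C:
[1] T1.load  rd  (counter 0, T1.r 0)
[2] T0.load  rd  (counter 0, T0.r 0)
[3] T1.cas  hit  (counter 1, T1.r 0)
[4] T2.load  rd  (counter 1, T2.r 1)
[5] T2.cas  hit  (counter 2, T2.r 1)
[6] T2.load  rd  (counter 2, T2.r 2)
[7] T2.cas  hit  (counter 3, T2.r 2)
[8] T1.load  rd  (counter 3, T1.r 3)
[9] T1.cas  hit  (counter 4, T1.r 3)
[10] T1.load  rd  (counter 4, T1.r 4)
[11] T0.cas  miss  (counter 4, T0.r 0)
[12] T1.cas  hit  (counter 5, T1.r 4)
[13] T1.load  rd  (counter 5, T1.r 5)
[14] T0.load  rd  (counter 5, T0.r 5)
[15] T0.cas  hit  (counter 6, T0.r 5)
[16] T1.cas  miss  (counter 6, T1.r 5)

C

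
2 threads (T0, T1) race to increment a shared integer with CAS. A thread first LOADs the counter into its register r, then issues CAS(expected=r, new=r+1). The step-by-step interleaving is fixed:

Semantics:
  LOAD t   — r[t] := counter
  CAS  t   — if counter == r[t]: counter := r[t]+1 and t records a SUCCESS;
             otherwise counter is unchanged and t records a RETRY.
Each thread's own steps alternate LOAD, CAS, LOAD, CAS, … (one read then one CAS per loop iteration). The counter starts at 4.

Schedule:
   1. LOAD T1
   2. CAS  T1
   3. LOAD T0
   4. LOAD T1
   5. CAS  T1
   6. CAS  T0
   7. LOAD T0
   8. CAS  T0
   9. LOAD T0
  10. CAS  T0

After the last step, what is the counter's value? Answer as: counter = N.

T1 LOAD — after: cnt=4, r=4 — load
T1 CAS — after: cnt=5, r=4 — ok
T0 LOAD — after: cnt=5, r=5 — load
T1 LOAD — after: cnt=5, r=5 — load
T1 CAS — after: cnt=6, r=5 — ok
T0 CAS — after: cnt=6, r=5 — retry
T0 LOAD — after: cnt=6, r=6 — load
T0 CAS — after: cnt=7, r=6 — ok
T0 LOAD — after: cnt=7, r=7 — load
T0 CAS — after: cnt=8, r=7 — ok

counter = 8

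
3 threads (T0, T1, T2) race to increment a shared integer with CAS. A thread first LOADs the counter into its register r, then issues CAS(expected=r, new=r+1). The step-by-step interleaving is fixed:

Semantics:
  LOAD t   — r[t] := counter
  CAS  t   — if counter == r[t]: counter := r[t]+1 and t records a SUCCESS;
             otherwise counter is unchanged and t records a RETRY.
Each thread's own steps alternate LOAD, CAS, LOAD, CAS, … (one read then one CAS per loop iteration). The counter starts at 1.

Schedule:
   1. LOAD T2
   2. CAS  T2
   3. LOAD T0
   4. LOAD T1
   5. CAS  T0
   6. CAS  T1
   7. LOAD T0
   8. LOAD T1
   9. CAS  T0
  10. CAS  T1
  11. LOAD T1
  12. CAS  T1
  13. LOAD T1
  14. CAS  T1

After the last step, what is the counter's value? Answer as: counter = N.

counter = 6

#1 T2 reads 1
#2 T2 CAS(1→2) writes; counter now 2
#3 T0 reads 2
#4 T1 reads 2
#5 T0 CAS(2→3) writes; counter now 3
#6 T1 CAS(2→3) fails; counter now 3
#7 T0 reads 3
#8 T1 reads 3
#9 T0 CAS(3→4) writes; counter now 4
#10 T1 CAS(3→4) fails; counter now 4
#11 T1 reads 4
#12 T1 CAS(4→5) writes; counter now 5
#13 T1 reads 5
#14 T1 CAS(5→6) writes; counter now 6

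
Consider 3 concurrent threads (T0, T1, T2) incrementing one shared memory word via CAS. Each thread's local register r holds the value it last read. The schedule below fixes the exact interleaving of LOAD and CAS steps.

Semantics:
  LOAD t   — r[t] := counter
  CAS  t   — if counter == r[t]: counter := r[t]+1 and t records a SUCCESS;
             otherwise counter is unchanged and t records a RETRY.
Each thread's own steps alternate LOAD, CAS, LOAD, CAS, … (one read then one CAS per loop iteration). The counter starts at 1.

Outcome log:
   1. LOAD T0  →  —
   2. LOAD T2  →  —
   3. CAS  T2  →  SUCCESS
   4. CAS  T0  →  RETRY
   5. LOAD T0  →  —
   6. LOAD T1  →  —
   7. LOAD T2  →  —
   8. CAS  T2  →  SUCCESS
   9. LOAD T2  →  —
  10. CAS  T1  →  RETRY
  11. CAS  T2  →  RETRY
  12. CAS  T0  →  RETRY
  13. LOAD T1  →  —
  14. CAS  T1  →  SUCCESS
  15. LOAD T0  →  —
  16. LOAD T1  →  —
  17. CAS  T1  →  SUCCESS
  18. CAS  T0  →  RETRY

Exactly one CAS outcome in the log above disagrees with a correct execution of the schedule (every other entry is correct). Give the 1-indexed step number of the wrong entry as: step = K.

step = 11

Re-executing:
[1] T0.load  rd  (counter 1, T0.r 1)
[2] T2.load  rd  (counter 1, T2.r 1)
[3] T2.cas  hit  (counter 2, T2.r 1)
[4] T0.cas  miss  (counter 2, T0.r 1)
[5] T0.load  rd  (counter 2, T0.r 2)
[6] T1.load  rd  (counter 2, T1.r 2)
[7] T2.load  rd  (counter 2, T2.r 2)
[8] T2.cas  hit  (counter 3, T2.r 2)
[9] T2.load  rd  (counter 3, T2.r 3)
[10] T1.cas  miss  (counter 3, T1.r 2)
[11] T2.cas  hit  (counter 4, T2.r 3)
[12] T0.cas  miss  (counter 4, T0.r 2)
[13] T1.load  rd  (counter 4, T1.r 4)
[14] T1.cas  hit  (counter 5, T1.r 4)
[15] T0.load  rd  (counter 5, T0.r 5)
[16] T1.load  rd  (counter 5, T1.r 5)
[17] T1.cas  hit  (counter 6, T1.r 5)
[18] T0.cas  miss  (counter 6, T0.r 5)
Flip is step 11.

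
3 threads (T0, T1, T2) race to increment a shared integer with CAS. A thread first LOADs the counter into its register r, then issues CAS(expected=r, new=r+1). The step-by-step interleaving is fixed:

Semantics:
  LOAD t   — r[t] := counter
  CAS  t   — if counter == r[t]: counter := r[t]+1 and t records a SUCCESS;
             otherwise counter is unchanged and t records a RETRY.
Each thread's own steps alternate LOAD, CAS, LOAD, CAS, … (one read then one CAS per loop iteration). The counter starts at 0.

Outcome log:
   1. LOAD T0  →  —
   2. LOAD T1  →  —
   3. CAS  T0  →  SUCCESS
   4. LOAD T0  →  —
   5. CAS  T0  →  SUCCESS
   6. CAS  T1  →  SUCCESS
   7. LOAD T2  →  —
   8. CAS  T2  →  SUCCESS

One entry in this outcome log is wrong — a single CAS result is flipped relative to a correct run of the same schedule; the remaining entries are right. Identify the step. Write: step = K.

Reference trace:
T0 LOAD — after: cnt=0, r=0 — load
T1 LOAD — after: cnt=0, r=0 — load
T0 CAS — after: cnt=1, r=0 — ok
T0 LOAD — after: cnt=1, r=1 — load
T0 CAS — after: cnt=2, r=1 — ok
T1 CAS — after: cnt=2, r=0 — retry
T2 LOAD — after: cnt=2, r=2 — load
T2 CAS — after: cnt=3, r=2 — ok
Log disagrees first at step 6.

step = 6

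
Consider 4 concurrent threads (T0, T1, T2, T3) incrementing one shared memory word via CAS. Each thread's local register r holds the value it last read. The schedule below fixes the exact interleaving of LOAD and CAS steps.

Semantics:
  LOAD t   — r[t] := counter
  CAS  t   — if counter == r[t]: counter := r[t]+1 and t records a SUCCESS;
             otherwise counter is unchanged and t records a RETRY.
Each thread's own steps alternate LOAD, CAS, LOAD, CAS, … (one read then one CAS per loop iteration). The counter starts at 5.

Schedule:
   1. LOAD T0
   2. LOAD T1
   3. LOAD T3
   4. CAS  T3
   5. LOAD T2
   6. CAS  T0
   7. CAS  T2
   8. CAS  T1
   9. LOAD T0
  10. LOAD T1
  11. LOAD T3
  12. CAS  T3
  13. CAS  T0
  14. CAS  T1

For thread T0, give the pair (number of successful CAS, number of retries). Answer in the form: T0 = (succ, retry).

T0 = (0, 2)

1. LOAD T0 → mem=5 r[T0]=5 [LOAD]
2. LOAD T1 → mem=5 r[T1]=5 [LOAD]
3. LOAD T3 → mem=5 r[T3]=5 [LOAD]
4. CAS T3 → mem=6 r[T3]=5 [OK]
5. LOAD T2 → mem=6 r[T2]=6 [LOAD]
6. CAS T0 → mem=6 r[T0]=5 [RETRY]
7. CAS T2 → mem=7 r[T2]=6 [OK]
8. CAS T1 → mem=7 r[T1]=5 [RETRY]
9. LOAD T0 → mem=7 r[T0]=7 [LOAD]
10. LOAD T1 → mem=7 r[T1]=7 [LOAD]
11. LOAD T3 → mem=7 r[T3]=7 [LOAD]
12. CAS T3 → mem=8 r[T3]=7 [OK]
13. CAS T0 → mem=8 r[T0]=7 [RETRY]
14. CAS T1 → mem=8 r[T1]=7 [RETRY]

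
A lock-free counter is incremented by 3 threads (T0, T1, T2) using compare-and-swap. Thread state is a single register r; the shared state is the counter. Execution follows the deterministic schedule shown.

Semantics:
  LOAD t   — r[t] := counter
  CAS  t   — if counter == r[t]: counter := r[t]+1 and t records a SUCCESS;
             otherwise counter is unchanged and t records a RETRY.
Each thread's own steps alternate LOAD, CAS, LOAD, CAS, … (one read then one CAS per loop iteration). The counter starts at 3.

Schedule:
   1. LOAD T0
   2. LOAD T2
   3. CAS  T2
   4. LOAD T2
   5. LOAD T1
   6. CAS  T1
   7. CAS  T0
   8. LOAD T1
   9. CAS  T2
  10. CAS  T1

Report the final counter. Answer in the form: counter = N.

counter = 6

T0 LOAD — after: cnt=3, r=3 — load
T2 LOAD — after: cnt=3, r=3 — load
T2 CAS — after: cnt=4, r=3 — ok
T2 LOAD — after: cnt=4, r=4 — load
T1 LOAD — after: cnt=4, r=4 — load
T1 CAS — after: cnt=5, r=4 — ok
T0 CAS — after: cnt=5, r=3 — retry
T1 LOAD — after: cnt=5, r=5 — load
T2 CAS — after: cnt=5, r=4 — retry
T1 CAS — after: cnt=6, r=5 — ok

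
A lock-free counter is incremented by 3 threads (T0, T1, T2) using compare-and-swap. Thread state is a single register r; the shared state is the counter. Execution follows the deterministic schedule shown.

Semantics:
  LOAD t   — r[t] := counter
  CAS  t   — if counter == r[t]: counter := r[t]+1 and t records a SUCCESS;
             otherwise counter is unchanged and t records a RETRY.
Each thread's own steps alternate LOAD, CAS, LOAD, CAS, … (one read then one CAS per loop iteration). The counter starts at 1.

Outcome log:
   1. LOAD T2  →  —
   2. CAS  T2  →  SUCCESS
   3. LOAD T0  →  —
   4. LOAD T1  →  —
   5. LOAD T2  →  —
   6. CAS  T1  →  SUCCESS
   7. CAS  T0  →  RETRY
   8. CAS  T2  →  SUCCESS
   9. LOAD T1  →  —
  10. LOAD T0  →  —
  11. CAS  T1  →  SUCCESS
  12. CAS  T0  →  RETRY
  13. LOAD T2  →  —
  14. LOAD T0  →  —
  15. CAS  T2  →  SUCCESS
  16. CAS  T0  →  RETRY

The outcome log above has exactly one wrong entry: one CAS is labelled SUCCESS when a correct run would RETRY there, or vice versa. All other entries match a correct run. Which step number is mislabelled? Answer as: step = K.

step = 8

Correct run:
step 1: T2 LOAD ⇒ load; ctr=1 reg=1
step 2: T2 CAS ⇒ ok; ctr=2 reg=1
step 3: T0 LOAD ⇒ load; ctr=2 reg=2
step 4: T1 LOAD ⇒ load; ctr=2 reg=2
step 5: T2 LOAD ⇒ load; ctr=2 reg=2
step 6: T1 CAS ⇒ ok; ctr=3 reg=2
step 7: T0 CAS ⇒ retry; ctr=3 reg=2
step 8: T2 CAS ⇒ retry; ctr=3 reg=2
step 9: T1 LOAD ⇒ load; ctr=3 reg=3
step 10: T0 LOAD ⇒ load; ctr=3 reg=3
step 11: T1 CAS ⇒ ok; ctr=4 reg=3
step 12: T0 CAS ⇒ retry; ctr=4 reg=3
step 13: T2 LOAD ⇒ load; ctr=4 reg=4
step 14: T0 LOAD ⇒ load; ctr=4 reg=4
step 15: T2 CAS ⇒ ok; ctr=5 reg=4
step 16: T0 CAS ⇒ retry; ctr=5 reg=4
Flip is step 8.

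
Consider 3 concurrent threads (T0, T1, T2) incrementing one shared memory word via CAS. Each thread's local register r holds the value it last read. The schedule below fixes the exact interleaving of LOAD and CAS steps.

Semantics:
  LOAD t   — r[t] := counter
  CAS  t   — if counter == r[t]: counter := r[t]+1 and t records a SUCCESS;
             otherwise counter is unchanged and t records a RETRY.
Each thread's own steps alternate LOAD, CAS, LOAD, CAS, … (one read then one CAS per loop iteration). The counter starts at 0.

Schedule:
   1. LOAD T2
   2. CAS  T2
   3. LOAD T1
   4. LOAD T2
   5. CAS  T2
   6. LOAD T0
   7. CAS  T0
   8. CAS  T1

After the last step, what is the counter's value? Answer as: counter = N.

counter = 3

T2 LOAD — after: cnt=0, r=0 — load
T2 CAS — after: cnt=1, r=0 — ok
T1 LOAD — after: cnt=1, r=1 — load
T2 LOAD — after: cnt=1, r=1 — load
T2 CAS — after: cnt=2, r=1 — ok
T0 LOAD — after: cnt=2, r=2 — load
T0 CAS — after: cnt=3, r=2 — ok
T1 CAS — after: cnt=3, r=1 — retry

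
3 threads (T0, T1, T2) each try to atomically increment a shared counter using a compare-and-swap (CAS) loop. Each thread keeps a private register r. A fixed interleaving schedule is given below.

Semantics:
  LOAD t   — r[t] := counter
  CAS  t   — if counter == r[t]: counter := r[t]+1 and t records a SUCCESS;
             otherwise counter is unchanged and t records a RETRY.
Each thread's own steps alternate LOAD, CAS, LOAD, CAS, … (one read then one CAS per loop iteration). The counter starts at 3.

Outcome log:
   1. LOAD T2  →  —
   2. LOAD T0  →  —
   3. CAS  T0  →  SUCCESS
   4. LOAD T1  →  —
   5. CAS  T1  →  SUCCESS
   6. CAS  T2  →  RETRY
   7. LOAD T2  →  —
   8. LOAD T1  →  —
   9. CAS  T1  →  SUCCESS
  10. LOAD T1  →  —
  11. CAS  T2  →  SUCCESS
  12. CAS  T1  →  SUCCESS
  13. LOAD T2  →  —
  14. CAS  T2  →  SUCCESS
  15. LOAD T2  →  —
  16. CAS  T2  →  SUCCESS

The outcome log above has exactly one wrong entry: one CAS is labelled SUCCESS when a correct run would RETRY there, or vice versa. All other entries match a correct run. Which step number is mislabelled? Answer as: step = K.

step = 11

Reference trace:
1. LOAD T2 → mem=3 r[T2]=3 [LOAD]
2. LOAD T0 → mem=3 r[T0]=3 [LOAD]
3. CAS T0 → mem=4 r[T0]=3 [OK]
4. LOAD T1 → mem=4 r[T1]=4 [LOAD]
5. CAS T1 → mem=5 r[T1]=4 [OK]
6. CAS T2 → mem=5 r[T2]=3 [RETRY]
7. LOAD T2 → mem=5 r[T2]=5 [LOAD]
8. LOAD T1 → mem=5 r[T1]=5 [LOAD]
9. CAS T1 → mem=6 r[T1]=5 [OK]
10. LOAD T1 → mem=6 r[T1]=6 [LOAD]
11. CAS T2 → mem=6 r[T2]=5 [RETRY]
12. CAS T1 → mem=7 r[T1]=6 [OK]
13. LOAD T2 → mem=7 r[T2]=7 [LOAD]
14. CAS T2 → mem=8 r[T2]=7 [OK]
15. LOAD T2 → mem=8 r[T2]=8 [LOAD]
16. CAS T2 → mem=9 r[T2]=8 [OK]
Log disagrees first at step 11.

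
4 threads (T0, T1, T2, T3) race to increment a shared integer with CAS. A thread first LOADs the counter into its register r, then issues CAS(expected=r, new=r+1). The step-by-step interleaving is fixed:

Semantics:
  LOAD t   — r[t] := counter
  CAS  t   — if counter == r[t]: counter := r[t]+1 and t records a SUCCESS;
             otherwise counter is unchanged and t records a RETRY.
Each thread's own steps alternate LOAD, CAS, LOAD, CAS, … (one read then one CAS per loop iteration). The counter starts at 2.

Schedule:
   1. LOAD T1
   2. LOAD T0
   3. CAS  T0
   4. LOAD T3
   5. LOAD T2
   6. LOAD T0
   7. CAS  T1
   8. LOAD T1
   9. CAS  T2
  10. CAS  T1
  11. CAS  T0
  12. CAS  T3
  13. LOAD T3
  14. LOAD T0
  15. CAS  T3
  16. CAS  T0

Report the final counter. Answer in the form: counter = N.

counter = 5

#1 T1 reads 2
#2 T0 reads 2
#3 T0 CAS(2→3) writes; counter now 3
#4 T3 reads 3
#5 T2 reads 3
#6 T0 reads 3
#7 T1 CAS(2→3) fails; counter now 3
#8 T1 reads 3
#9 T2 CAS(3→4) writes; counter now 4
#10 T1 CAS(3→4) fails; counter now 4
#11 T0 CAS(3→4) fails; counter now 4
#12 T3 CAS(3→4) fails; counter now 4
#13 T3 reads 4
#14 T0 reads 4
#15 T3 CAS(4→5) writes; counter now 5
#16 T0 CAS(4→5) fails; counter now 5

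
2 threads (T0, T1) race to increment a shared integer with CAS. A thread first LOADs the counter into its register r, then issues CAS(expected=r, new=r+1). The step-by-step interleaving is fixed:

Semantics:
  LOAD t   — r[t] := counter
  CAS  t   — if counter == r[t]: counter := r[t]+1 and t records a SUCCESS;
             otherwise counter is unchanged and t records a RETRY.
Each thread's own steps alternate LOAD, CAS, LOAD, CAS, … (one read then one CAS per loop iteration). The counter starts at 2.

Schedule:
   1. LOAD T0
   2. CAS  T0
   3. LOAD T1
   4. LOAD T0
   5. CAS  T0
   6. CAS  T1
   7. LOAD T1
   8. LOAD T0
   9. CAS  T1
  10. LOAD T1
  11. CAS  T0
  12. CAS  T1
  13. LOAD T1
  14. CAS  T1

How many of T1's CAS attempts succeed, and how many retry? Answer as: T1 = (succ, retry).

T1 = (3, 1)

[1] T0.load  rd  (counter 2, T0.r 2)
[2] T0.cas  hit  (counter 3, T0.r 2)
[3] T1.load  rd  (counter 3, T1.r 3)
[4] T0.load  rd  (counter 3, T0.r 3)
[5] T0.cas  hit  (counter 4, T0.r 3)
[6] T1.cas  miss  (counter 4, T1.r 3)
[7] T1.load  rd  (counter 4, T1.r 4)
[8] T0.load  rd  (counter 4, T0.r 4)
[9] T1.cas  hit  (counter 5, T1.r 4)
[10] T1.load  rd  (counter 5, T1.r 5)
[11] T0.cas  miss  (counter 5, T0.r 4)
[12] T1.cas  hit  (counter 6, T1.r 5)
[13] T1.load  rd  (counter 6, T1.r 6)
[14] T1.cas  hit  (counter 7, T1.r 6)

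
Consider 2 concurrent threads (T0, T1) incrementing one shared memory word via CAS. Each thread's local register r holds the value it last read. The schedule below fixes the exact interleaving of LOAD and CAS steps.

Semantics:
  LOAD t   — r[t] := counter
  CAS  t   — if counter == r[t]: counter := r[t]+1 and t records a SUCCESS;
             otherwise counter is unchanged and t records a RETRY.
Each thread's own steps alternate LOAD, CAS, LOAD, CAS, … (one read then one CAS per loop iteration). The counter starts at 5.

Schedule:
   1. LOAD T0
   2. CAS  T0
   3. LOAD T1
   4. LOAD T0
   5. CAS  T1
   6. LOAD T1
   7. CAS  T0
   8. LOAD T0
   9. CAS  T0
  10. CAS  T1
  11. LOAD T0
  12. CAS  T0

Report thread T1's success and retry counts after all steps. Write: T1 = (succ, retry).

step 1: T0 LOAD ⇒ load; ctr=5 reg=5
step 2: T0 CAS ⇒ ok; ctr=6 reg=5
step 3: T1 LOAD ⇒ load; ctr=6 reg=6
step 4: T0 LOAD ⇒ load; ctr=6 reg=6
step 5: T1 CAS ⇒ ok; ctr=7 reg=6
step 6: T1 LOAD ⇒ load; ctr=7 reg=7
step 7: T0 CAS ⇒ retry; ctr=7 reg=6
step 8: T0 LOAD ⇒ load; ctr=7 reg=7
step 9: T0 CAS ⇒ ok; ctr=8 reg=7
step 10: T1 CAS ⇒ retry; ctr=8 reg=7
step 11: T0 LOAD ⇒ load; ctr=8 reg=8
step 12: T0 CAS ⇒ ok; ctr=9 reg=8

T1 = (1, 1)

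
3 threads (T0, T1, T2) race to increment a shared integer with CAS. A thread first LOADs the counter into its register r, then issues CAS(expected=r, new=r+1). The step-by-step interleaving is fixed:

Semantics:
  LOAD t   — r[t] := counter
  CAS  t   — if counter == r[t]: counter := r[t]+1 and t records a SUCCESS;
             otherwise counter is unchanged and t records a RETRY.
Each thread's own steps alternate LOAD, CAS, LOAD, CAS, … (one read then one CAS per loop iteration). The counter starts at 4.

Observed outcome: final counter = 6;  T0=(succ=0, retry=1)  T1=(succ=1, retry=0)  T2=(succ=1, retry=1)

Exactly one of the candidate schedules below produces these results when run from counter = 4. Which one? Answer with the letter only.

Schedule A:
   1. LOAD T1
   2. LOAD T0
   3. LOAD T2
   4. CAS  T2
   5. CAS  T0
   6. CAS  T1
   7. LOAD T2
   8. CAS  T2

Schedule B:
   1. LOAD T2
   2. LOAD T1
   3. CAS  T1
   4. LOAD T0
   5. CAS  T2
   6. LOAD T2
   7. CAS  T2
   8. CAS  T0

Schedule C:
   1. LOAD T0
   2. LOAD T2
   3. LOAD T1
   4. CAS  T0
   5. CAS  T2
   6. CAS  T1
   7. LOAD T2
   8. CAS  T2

B

Run B:
#1 T2 reads 4
#2 T1 reads 4
#3 T1 CAS(4→5) writes; counter now 5
#4 T0 reads 5
#5 T2 CAS(4→5) fails; counter now 5
#6 T2 reads 5
#7 T2 CAS(5→6) writes; counter now 6
#8 T0 CAS(5→6) fails; counter now 6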